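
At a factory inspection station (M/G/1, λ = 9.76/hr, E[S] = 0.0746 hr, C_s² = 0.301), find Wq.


ρ = λ·E[S] = 9.76·0.0746 = 0.7281
E[S²] = E[S]²(1+C_s²) = 0.0746²·(1+0.301) = 0.007240
Wq = λ·E[S²]/(2(1−ρ)) = 9.76·0.007240/(2·0.2719) = 0.12994 hr

Final: 0.12994 hr


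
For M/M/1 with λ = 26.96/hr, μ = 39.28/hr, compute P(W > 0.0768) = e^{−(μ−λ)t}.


W ~ Exponential(μ−λ) for M/M/1.
μ − λ = 39.28 − 26.96 = 12.3200
P(W > t) = e^{−(μ−λ)t} = e^{−0.9462} = 0.388223

Final: 0.388223


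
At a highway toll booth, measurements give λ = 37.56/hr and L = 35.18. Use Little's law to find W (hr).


W = L/λ = 35.18/37.56 = 0.9366 hr

Final: 0.9366 hr


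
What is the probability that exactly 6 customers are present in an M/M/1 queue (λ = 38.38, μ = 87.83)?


ρ = 38.38/87.83 = 0.4370
P_n = (1−ρ)·ρ^n = (1 − 0.4370)·0.4370^6 = 0.5630·0.006963 = 0.003920

Final: 0.003920


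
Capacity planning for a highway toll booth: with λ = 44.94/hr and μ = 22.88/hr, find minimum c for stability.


Stability requires cμ > λ ⇔ c > λ/μ.
λ/μ = 44.94/22.88 = 1.9642
Minimum integer c = ⌊1.9642⌋ + 1 = 2
Check: 2·22.88 = 45.76 > 44.94, while 1·22.88 = 22.88 ≤ 44.94

Final: 2 servers


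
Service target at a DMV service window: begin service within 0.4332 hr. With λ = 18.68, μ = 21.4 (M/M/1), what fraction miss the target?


ρ = 18.68/21.4 = 0.8729
P(Wq > t) = ρ·e^{−(μ−λ)t} = 0.8729·e^{−1.1783}
= 0.8729·0.307800 = 0.268678

Final: 0.268678


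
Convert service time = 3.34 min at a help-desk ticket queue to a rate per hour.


μ = 1/(service time) in consistent units.
1 hour = 60 min, so μ = 60/3.34 = 17.9641 per hour

Final: 17.9641 /hr


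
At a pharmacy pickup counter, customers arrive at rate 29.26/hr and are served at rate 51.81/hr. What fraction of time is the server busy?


ρ = λ/μ = 29.26/51.81 = 0.5648

Final: 0.5648


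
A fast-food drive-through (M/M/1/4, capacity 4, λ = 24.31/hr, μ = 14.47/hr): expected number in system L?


ρ = 24.31/14.47 = 1.6800
L = ρ[1 − (K+1)ρ^K + Kρ^(K+1)] / [(1−ρ)(1−ρ^(K+1))]
Numerator: 1.6800·(1 − 5·7.966466 + 4·13.383883) = 24.701787
Denominator: (-0.6800)·(-12.383883) = 8.421383
L = 24.701787/8.421383 = 2.9332

Final: 2.9332


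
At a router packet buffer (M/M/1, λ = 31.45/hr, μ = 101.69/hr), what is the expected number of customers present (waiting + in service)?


ρ = λ/μ = 31.45/101.69 = 0.3093
L = ρ/(1−ρ) = 0.3093/(1 − 0.3093) = 0.3093/0.6907 = 0.4478

Final: 0.4478


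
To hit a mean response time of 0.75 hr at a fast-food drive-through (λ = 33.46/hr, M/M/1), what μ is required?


W = 1/(μ−λ) ⇒ μ − λ = 1/W = 1/0.75 = 1.3333
μ = λ + 1/W = 33.46 + 1.3333 = 34.7933 per hr

Final: 34.7933 /hr


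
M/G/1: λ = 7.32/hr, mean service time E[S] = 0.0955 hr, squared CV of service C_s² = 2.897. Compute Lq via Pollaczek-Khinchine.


ρ = λ·E[S] = 7.32·0.0955 = 0.6991
Lq = ρ²(1+C_s²)/(2(1−ρ)) = 0.4887·(1+2.897)/(2·0.3009)
= 0.4887·3.8970/0.6019 = 3.16409

Final: 3.16409


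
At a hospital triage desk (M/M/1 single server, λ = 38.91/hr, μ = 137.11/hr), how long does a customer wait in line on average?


ρ = 38.91/137.11 = 0.2838
Wq = ρ/(μ−λ) = 0.2838/(137.11 − 38.91) = 0.2838/98.20 = 0.002890 hr

Final: 0.002890 hr


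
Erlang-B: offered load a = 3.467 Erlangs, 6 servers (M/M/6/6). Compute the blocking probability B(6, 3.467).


B(c,a) = (a^c/c!) / Σ_{k=0}^{c} a^k/k!
a^6/6! = 2.412074
Σ terms (k=0..6): 1.00000 + 3.46700 + 6.01004 + 6.94561 + 6.02011 + 4.17434 + 2.41207 = 30.029173
B = 2.412074/30.029173 = 0.080324

Final: 0.080324


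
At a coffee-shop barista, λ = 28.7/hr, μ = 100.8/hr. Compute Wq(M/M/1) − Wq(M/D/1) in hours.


ρ = 28.7/100.8 = 0.2847
Wq(M/M/1) = ρ/(μ−λ) = 0.2847/72.10 = 0.003949 hr
Wq(M/D/1) = ρ/(2(μ−λ)) = 0.001974 hr
Savings = 0.003949 − 0.001974 = 0.001974 hr

Final: 0.001974 hr


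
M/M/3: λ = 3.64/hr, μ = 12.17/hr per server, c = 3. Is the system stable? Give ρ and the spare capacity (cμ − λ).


Total capacity cμ = 3·12.17 = 36.51/hr
ρ = λ/(cμ) = 3.64/36.51 = 0.09970
Stable ⇔ ρ < 1: YES
Spare capacity = cμ − λ = 36.51 − 3.64 = 32.87/hr

Final: ρ = 0.09970; stable; margin = 32.87/hr


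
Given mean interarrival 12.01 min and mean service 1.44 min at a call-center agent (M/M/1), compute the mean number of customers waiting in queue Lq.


λ = 60/12.01 = 4.9958 /hr
μ = 60/1.44 = 41.6667 /hr
ρ = λ/μ = 4.9958/41.6667 = 0.1199
Lq = ρ²/(1−ρ) = 0.01438/0.8801 = 0.01633

Final: 0.01633


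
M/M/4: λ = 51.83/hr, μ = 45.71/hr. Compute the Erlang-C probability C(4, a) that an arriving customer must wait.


a = λ/μ = 1.1339; ρ = a/4 = 0.2835
P₀ = 0.320941 (from M/M/c formula)
C(c,a) = [a^c/(c!(1−ρ))]·P₀ = [1.65303/(24·0.7165)]·0.320941
= 0.09612·0.320941 = 0.030850

Final: 0.030850


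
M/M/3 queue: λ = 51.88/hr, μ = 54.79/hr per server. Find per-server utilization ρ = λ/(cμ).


ρ = λ/(cμ) = 51.88/(3·54.79) = 51.88/164.37 = 0.3156

Final: 0.3156


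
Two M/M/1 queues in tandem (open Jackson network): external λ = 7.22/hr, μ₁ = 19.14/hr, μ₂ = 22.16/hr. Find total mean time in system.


Each node sees arrival rate λ = 7.22/hr (tandem ⇒ throughput preserved).
W₁ = 1/(μ₁−λ) = 1/(19.14−7.22) = 0.08389 hr
W₂ = 1/(μ₂−λ) = 1/(22.16−7.22) = 0.06693 hr
W_total = W₁ + W₂ = 0.08389 + 0.06693 = 0.15083 hr

Final: 0.15083 hr


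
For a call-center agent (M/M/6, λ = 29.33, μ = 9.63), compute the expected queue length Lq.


a = λ/μ = 3.0457; ρ = a/6 = 0.5076
P₀ = 0.046700
Lq = P₀·a^c·ρ / (c!·(1−ρ)²) = 0.046700·798.20539·0.5076/(720·0.24244)
= 0.10840

Final: 0.10840


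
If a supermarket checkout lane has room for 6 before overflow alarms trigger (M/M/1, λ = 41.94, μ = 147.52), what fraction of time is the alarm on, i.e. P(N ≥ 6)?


ρ = 41.94/147.52 = 0.2843
P(N ≥ n) = ρ^n = 0.2843^6 = 0.0005280

Final: 0.0005280


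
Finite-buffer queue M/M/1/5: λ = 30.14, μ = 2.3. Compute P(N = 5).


ρ = λ/μ = 30.14/2.3 = 13.1043
P_K = (1−ρ)ρ^K/(1−ρ^(K+1)) = (-12.1043·386435.538841)/(1 − 5063985.713328)
= -4677550.174488/-5063984.713328 = 0.923690

Final: 0.923690


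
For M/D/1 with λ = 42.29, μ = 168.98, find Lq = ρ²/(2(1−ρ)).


ρ = 42.29/168.98 = 0.2503
M/D/1: Lq = ρ²/(2(1−ρ)) = 0.06263/(2·0.7497) = 0.04177

Final: 0.04177


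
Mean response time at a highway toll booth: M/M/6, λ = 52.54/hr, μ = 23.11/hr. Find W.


a = 2.2735; ρ = 0.3789; P₀ = 0.102623
Lq = P₀·a^c·ρ/(c!(1−ρ)²) = 0.01933
Wq = Lq/λ = 0.01933/52.54 = 0.0003680 hr
W = Wq + 1/μ = 0.0003680 + 0.04327 = 0.04364 hr

Final: 0.04364 hr


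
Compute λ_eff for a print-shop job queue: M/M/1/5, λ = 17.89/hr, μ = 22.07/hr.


ρ = 0.8106; P_K = (1−ρ)ρ^5/(1−ρ^6) = 0.092537
λ_eff = λ(1 − P_K) = 17.89·(1 − 0.092537) = 17.89·0.907463 = 16.2345 /hr

Final: 16.2345 /hr


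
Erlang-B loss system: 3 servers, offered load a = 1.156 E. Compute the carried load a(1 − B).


B(3,1.156) = 0.083549 (Erlang-B)
Carried load = a(1 − B) = 1.156·(1 − 0.083549) = 1.156·0.916451 = 1.0594 E

Final: 1.0594 Erlangs


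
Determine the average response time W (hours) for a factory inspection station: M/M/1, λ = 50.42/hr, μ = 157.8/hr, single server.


W = 1/(μ−λ) = 1/(157.8 − 50.42) = 1/107.38 = 0.009313 hr

Final: 0.009313 hr


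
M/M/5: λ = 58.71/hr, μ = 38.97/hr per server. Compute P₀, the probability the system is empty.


a = λ/μ = 58.71/38.97 = 1.5065; ρ = a/c = 0.3013
Σ_{k=0}^{4} a^k/k! (terms k=0..4) = 1.00000 + 1.50654 + 1.13484 + 0.56989 + 0.21464 = 4.42592
Tail: a^5/(5!(1−ρ)) = 7.76083/(120·0.6987) = 0.09256
P₀ = 1/(4.42592 + 0.09256) = 1/4.51848 = 0.221313

Final: 0.221313


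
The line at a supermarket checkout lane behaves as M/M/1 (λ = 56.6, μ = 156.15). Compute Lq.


ρ = 56.6/156.15 = 0.3625
Lq = ρ²/(1−ρ) = 0.1314/0.6375 = 0.2061

Final: 0.2061


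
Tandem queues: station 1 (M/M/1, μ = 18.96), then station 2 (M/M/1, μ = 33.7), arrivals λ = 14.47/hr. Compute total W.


Each node sees arrival rate λ = 14.47/hr (tandem ⇒ throughput preserved).
W₁ = 1/(μ₁−λ) = 1/(18.96−14.47) = 0.22272 hr
W₂ = 1/(μ₂−λ) = 1/(33.7−14.47) = 0.05200 hr
W_total = W₁ + W₂ = 0.22272 + 0.05200 = 0.27472 hr

Final: 0.27472 hr


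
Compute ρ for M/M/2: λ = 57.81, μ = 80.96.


ρ = λ/(cμ) = 57.81/(2·80.96) = 57.81/161.92 = 0.3570

Final: 0.3570


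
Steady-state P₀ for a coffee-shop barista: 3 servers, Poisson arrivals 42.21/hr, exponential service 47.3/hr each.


a = λ/μ = 42.21/47.3 = 0.8924; ρ = a/c = 0.2975
Σ_{k=0}^{2} a^k/k! (terms k=0..2) = 1.00000 + 0.89239 + 0.39818 = 2.29057
Tail: a^3/(3!(1−ρ)) = 0.71066/(6·0.7025) = 0.16859
P₀ = 1/(2.29057 + 0.16859) = 1/2.45916 = 0.406643

Final: 0.406643


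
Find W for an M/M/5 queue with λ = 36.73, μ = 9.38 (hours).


a = 3.9158; ρ = 0.7832; P₀ = 0.014757
Lq = P₀·a^c·ρ/(c!(1−ρ)²) = 1.88560
Wq = Lq/λ = 1.88560/36.73 = 0.05134 hr
W = Wq + 1/μ = 0.05134 + 0.10661 = 0.15795 hr

Final: 0.15795 hr


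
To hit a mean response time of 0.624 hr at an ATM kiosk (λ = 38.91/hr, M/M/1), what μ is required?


W = 1/(μ−λ) ⇒ μ − λ = 1/W = 1/0.624 = 1.6026
μ = λ + 1/W = 38.91 + 1.6026 = 40.5126 per hr

Final: 40.5126 /hr


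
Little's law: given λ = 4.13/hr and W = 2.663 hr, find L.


L = λW = 4.13·2.663 = 10.9982

Final: 10.9982


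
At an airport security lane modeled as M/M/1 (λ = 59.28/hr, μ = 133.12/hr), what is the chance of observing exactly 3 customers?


ρ = 59.28/133.12 = 0.4453
P_n = (1−ρ)·ρ^n = (1 − 0.4453)·0.4453^3 = 0.5547·0.088307 = 0.048983

Final: 0.048983


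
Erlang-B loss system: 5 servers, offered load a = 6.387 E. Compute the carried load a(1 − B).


B(5,6.387) = 0.386579 (Erlang-B)
Carried load = a(1 − B) = 6.387·(1 − 0.386579) = 6.387·0.613421 = 3.9179 E

Final: 3.9179 Erlangs


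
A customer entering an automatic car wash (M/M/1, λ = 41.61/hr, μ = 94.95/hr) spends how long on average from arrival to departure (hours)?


W = 1/(μ−λ) = 1/(94.95 − 41.61) = 1/53.34 = 0.01875 hr

Final: 0.01875 hr


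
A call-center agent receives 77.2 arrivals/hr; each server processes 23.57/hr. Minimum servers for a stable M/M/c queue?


Stability requires cμ > λ ⇔ c > λ/μ.
λ/μ = 77.2/23.57 = 3.2754
Minimum integer c = ⌊3.2754⌋ + 1 = 4
Check: 4·23.57 = 94.28 > 77.2, while 3·23.57 = 70.71 ≤ 77.2

Final: 4 servers


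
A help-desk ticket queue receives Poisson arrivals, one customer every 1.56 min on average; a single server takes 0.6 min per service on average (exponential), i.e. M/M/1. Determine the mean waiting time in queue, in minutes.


λ = 60/1.56 = 38.4615 /hr
μ = 60/0.6 = 100.0000 /hr
ρ = λ/μ = 38.4615/100.0000 = 0.3846
Wq = ρ/(μ−λ) = 0.3846/(100.0000−38.4615) = 0.006250 hr
In minutes: 0.006250·60 = 0.3750 min

Final: 0.3750 min


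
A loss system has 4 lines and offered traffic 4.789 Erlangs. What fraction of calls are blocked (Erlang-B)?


B(c,a) = (a^c/c!) / Σ_{k=0}^{c} a^k/k!
a^4/4! = 21.916344
Σ terms (k=0..4): 1.00000 + 4.78900 + 11.46726 + 18.30557 + 21.91634 = 57.478175
B = 21.916344/57.478175 = 0.381299

Final: 0.381299


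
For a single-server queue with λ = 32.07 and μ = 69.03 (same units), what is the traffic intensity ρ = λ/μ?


ρ = λ/μ = 32.07/69.03 = 0.4646

Final: 0.4646


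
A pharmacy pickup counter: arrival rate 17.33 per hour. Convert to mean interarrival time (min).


Mean interarrival time = 1/λ = 1/17.33 hour = 0.05770 hour
In minutes: 0.05770 × 60 = 3.4622 min

Final: 3.4622 min


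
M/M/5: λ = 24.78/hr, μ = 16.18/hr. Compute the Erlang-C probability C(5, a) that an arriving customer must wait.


a = λ/μ = 1.5315; ρ = a/5 = 0.3063
P₀ = 0.215821 (from M/M/c formula)
C(c,a) = [a^c/(c!(1−ρ))]·P₀ = [8.42585/(120·0.6937)]·0.215821
= 0.10122·0.215821 = 0.021845

Final: 0.021845


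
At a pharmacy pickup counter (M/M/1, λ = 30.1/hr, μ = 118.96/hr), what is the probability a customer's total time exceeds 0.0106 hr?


W ~ Exponential(μ−λ) for M/M/1.
μ − λ = 118.96 − 30.1 = 88.8600
P(W > t) = e^{−(μ−λ)t} = e^{−0.9419} = 0.389880

Final: 0.389880


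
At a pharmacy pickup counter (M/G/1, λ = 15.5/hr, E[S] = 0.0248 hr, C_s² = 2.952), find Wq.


ρ = λ·E[S] = 15.5·0.0248 = 0.3844
E[S²] = E[S]²(1+C_s²) = 0.0248²·(1+2.952) = 0.002431
Wq = λ·E[S²]/(2(1−ρ)) = 15.5·0.002431/(2·0.6156) = 0.03060 hr

Final: 0.03060 hr


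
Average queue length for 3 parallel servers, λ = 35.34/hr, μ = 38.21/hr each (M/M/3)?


a = λ/μ = 0.9249; ρ = a/3 = 0.3083
P₀ = 0.393201
Lq = P₀·a^c·ρ / (c!·(1−ρ)²) = 0.393201·0.79117·0.3083/(6·0.47845)
= 0.03341

Final: 0.03341


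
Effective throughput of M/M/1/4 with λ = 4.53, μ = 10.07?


ρ = 0.4499; P_K = (1−ρ)ρ^4/(1−ρ^5) = 0.022953
λ_eff = λ(1 − P_K) = 4.53·(1 − 0.022953) = 4.53·0.977047 = 4.4260 /hr

Final: 4.4260 /hr


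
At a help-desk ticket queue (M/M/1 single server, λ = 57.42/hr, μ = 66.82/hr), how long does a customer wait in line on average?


ρ = 57.42/66.82 = 0.8593
Wq = ρ/(μ−λ) = 0.8593/(66.82 − 57.42) = 0.8593/9.40 = 0.09142 hr

Final: 0.09142 hr


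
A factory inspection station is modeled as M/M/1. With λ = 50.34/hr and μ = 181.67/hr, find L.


ρ = λ/μ = 50.34/181.67 = 0.2771
L = ρ/(1−ρ) = 0.2771/(1 − 0.2771) = 0.2771/0.7229 = 0.3833

Final: 0.3833


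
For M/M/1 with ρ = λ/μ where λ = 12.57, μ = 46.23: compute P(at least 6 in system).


ρ = 12.57/46.23 = 0.2719
P(N ≥ n) = ρ^n = 0.2719^6 = 0.0004041

Final: 0.0004041


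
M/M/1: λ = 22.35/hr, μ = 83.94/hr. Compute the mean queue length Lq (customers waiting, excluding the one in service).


ρ = 22.35/83.94 = 0.2663
Lq = ρ²/(1−ρ) = 0.07090/0.7337 = 0.09662

Final: 0.09662


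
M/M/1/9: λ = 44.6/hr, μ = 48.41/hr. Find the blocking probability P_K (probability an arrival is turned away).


ρ = λ/μ = 44.6/48.41 = 0.9213
P_K = (1−ρ)ρ^K/(1−ρ^(K+1)) = (0.07870·0.478187)/(1 − 0.440553)
= 0.037635/0.559447 = 0.067271

Final: 0.067271


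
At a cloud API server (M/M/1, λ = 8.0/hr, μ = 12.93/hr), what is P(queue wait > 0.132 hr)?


ρ = 8.0/12.93 = 0.6187
P(Wq > t) = ρ·e^{−(μ−λ)t} = 0.6187·e^{−0.6508}
= 0.6187·0.521649 = 0.322753

Final: 0.322753


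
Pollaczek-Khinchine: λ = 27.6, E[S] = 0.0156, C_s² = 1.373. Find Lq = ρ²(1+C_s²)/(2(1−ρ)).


ρ = λ·E[S] = 27.6·0.0156 = 0.4306
Lq = ρ²(1+C_s²)/(2(1−ρ)) = 0.1854·(1+1.373)/(2·0.5694)
= 0.1854·2.3730/1.1389 = 0.38627

Final: 0.38627


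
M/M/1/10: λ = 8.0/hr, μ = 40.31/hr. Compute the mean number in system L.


ρ = 8.0/40.31 = 0.1985
L = ρ[1 − (K+1)ρ^K + Kρ^(K+1)] / [(1−ρ)(1−ρ^(K+1))]
Numerator: 0.1985·(1 − 11·0.00000009479 + 10·0.00000001881) = 0.198462
Denominator: (0.8015)·(1.000000) = 0.801538
L = 0.198462/0.801538 = 0.2476

Final: 0.2476


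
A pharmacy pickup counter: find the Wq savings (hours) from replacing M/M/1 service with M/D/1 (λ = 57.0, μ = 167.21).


ρ = 57.0/167.21 = 0.3409
Wq(M/M/1) = ρ/(μ−λ) = 0.3409/110.21 = 0.003093 hr
Wq(M/D/1) = ρ/(2(μ−λ)) = 0.001547 hr
Savings = 0.003093 − 0.001547 = 0.001547 hr

Final: 0.001547 hr


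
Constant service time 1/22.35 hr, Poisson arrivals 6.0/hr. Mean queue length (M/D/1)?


ρ = 6.0/22.35 = 0.2685
M/D/1: Lq = ρ²/(2(1−ρ)) = 0.07207/(2·0.7315) = 0.04926

Final: 0.04926


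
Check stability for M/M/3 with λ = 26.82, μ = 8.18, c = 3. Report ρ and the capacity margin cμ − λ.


Total capacity cμ = 3·8.18 = 24.54/hr
ρ = λ/(cμ) = 26.82/24.54 = 1.0929
Stable ⇔ ρ < 1: NO
Spare capacity = cμ − λ = 24.54 − 26.82 = -2.28/hr

Final: ρ = 1.0929; unstable; margin = -2.28/hr


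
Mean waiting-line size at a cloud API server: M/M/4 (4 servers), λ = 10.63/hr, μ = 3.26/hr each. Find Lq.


a = λ/μ = 3.2607; ρ = a/4 = 0.8152
P₀ = 0.024485
Lq = P₀·a^c·ρ / (c!·(1−ρ)²) = 0.024485·113.04794·0.8152/(24·0.03416)
= 2.75248

Final: 2.75248


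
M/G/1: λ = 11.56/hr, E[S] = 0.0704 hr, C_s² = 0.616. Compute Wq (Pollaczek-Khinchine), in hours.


ρ = λ·E[S] = 11.56·0.0704 = 0.8138
E[S²] = E[S]²(1+C_s²) = 0.0704²·(1+0.616) = 0.008009
Wq = λ·E[S²]/(2(1−ρ)) = 11.56·0.008009/(2·0.1862) = 0.24865 hr

Final: 0.24865 hr


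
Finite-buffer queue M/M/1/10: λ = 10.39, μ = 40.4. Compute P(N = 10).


ρ = λ/μ = 10.39/40.4 = 0.2572
P_K = (1−ρ)ρ^K/(1−ρ^(K+1)) = (0.7428·0.000001266)/(1 − 0.0000003255)
= 0.0000009402/1.000000 = 0.0000009402

Final: 0.0000009402


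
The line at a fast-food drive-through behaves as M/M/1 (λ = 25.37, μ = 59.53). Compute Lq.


ρ = 25.37/59.53 = 0.4262
Lq = ρ²/(1−ρ) = 0.1816/0.5738 = 0.3165

Final: 0.3165


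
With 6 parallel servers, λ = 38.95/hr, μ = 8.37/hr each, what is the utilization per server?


ρ = λ/(cμ) = 38.95/(6·8.37) = 38.95/50.22 = 0.7756

Final: 0.7756


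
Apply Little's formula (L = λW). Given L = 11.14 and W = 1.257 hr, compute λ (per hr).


λ = L/W = 11.14/1.257 = 8.8624 /hr

Final: 8.8624 /hr


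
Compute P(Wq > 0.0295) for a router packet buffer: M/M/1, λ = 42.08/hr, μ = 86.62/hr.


ρ = 42.08/86.62 = 0.4858
P(Wq > t) = ρ·e^{−(μ−λ)t} = 0.4858·e^{−1.3139}
= 0.4858·0.268762 = 0.130564

Final: 0.130564


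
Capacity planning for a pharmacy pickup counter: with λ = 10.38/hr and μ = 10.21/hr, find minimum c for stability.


Stability requires cμ > λ ⇔ c > λ/μ.
λ/μ = 10.38/10.21 = 1.0167
Minimum integer c = ⌊1.0167⌋ + 1 = 2
Check: 2·10.21 = 20.42 > 10.38, while 1·10.21 = 10.21 ≤ 10.38

Final: 2 servers


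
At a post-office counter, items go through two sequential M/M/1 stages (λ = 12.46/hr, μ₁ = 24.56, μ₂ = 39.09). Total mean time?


Each node sees arrival rate λ = 12.46/hr (tandem ⇒ throughput preserved).
W₁ = 1/(μ₁−λ) = 1/(24.56−12.46) = 0.08264 hr
W₂ = 1/(μ₂−λ) = 1/(39.09−12.46) = 0.03755 hr
W_total = W₁ + W₂ = 0.08264 + 0.03755 = 0.12020 hr

Final: 0.12020 hr


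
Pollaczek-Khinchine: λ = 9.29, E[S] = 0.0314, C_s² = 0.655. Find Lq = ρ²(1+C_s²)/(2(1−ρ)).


ρ = λ·E[S] = 9.29·0.0314 = 0.2917
Lq = ρ²(1+C_s²)/(2(1−ρ)) = 0.08509·(1+0.655)/(2·0.7083)
= 0.08509·1.6550/1.4166 = 0.09941

Final: 0.09941


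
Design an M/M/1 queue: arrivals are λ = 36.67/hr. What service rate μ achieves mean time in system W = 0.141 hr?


W = 1/(μ−λ) ⇒ μ − λ = 1/W = 1/0.141 = 7.0922
μ = λ + 1/W = 36.67 + 7.0922 = 43.7622 per hr

Final: 43.7622 /hr


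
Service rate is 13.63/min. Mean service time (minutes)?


Mean service time = 1/μ = 1/13.63 minute = 0.07337 minute
In minutes: 0.07337 × 1 = 0.07337 min

Final: 0.07337 min


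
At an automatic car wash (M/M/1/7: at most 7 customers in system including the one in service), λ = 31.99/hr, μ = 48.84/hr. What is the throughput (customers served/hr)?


ρ = 0.6550; P_K = (1−ρ)ρ^7/(1−ρ^8) = 0.018470
λ_eff = λ(1 − P_K) = 31.99·(1 − 0.018470) = 31.99·0.981530 = 31.3992 /hr

Final: 31.3992 /hr


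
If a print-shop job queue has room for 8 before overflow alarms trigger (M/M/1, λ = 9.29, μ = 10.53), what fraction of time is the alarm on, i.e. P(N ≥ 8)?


ρ = 9.29/10.53 = 0.8822
P(N ≥ n) = ρ^n = 0.8822^8 = 0.367028

Final: 0.367028


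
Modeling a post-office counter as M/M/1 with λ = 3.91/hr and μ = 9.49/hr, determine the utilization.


ρ = λ/μ = 3.91/9.49 = 0.4120

Final: 0.4120


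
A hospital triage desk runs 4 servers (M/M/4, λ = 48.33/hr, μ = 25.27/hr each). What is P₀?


a = λ/μ = 48.33/25.27 = 1.9125; ρ = a/c = 0.4781
Σ_{k=0}^{3} a^k/k! (terms k=0..3) = 1.00000 + 1.91254 + 1.82891 + 1.16596 = 5.90742
Tail: a^4/(4!(1−ρ)) = 13.37969/(24·0.5219) = 1.06826
P₀ = 1/(5.90742 + 1.06826) = 1/6.97568 = 0.143355

Final: 0.143355


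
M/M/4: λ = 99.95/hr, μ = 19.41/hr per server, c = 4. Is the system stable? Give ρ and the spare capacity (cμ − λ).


Total capacity cμ = 4·19.41 = 77.64/hr
ρ = λ/(cμ) = 99.95/77.64 = 1.2874
Stable ⇔ ρ < 1: NO
Spare capacity = cμ − λ = 77.64 − 99.95 = -22.31/hr

Final: ρ = 1.2874; unstable; margin = -22.31/hr


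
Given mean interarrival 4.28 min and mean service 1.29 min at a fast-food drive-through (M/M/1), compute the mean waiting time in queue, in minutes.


λ = 60/4.28 = 14.0187 /hr
μ = 60/1.29 = 46.5116 /hr
ρ = λ/μ = 14.0187/46.5116 = 0.3014
Wq = ρ/(μ−λ) = 0.3014/(46.5116−14.0187) = 0.009276 hr
In minutes: 0.009276·60 = 0.5566 min

Final: 0.5566 min


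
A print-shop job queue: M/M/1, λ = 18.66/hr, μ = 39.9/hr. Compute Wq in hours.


ρ = 18.66/39.9 = 0.4677
Wq = ρ/(μ−λ) = 0.4677/(39.9 − 18.66) = 0.4677/21.24 = 0.02202 hr

Final: 0.02202 hr


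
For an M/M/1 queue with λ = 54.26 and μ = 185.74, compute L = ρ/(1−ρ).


ρ = λ/μ = 54.26/185.74 = 0.2921
L = ρ/(1−ρ) = 0.2921/(1 − 0.2921) = 0.2921/0.7079 = 0.4127

Final: 0.4127


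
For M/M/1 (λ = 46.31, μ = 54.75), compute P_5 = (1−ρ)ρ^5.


ρ = 46.31/54.75 = 0.8458
P_n = (1−ρ)·ρ^n = (1 − 0.8458)·0.8458^5 = 0.1542·0.432965 = 0.066744

Final: 0.066744


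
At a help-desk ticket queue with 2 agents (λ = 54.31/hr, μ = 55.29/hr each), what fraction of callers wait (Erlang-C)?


a = λ/μ = 0.9823; ρ = a/2 = 0.4911
P₀ = 0.341258 (from M/M/c formula)
C(c,a) = [a^c/(c!(1−ρ))]·P₀ = [0.96486/(2·0.5089)]·0.341258
= 0.94806·0.341258 = 0.323533

Final: 0.323533


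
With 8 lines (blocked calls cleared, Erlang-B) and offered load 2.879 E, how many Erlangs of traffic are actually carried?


B(8,2.879) = 0.006597 (Erlang-B)
Carried load = a(1 − B) = 2.879·(1 − 0.006597) = 2.879·0.993403 = 2.8600 E

Final: 2.8600 Erlangs


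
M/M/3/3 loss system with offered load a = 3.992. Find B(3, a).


B(c,a) = (a^c/c!) / Σ_{k=0}^{c} a^k/k!
a^3/3! = 10.602795
Σ terms (k=0..3): 1.00000 + 3.99200 + 7.96803 + 10.60279 = 23.562827
B = 10.602795/23.562827 = 0.449980

Final: 0.449980


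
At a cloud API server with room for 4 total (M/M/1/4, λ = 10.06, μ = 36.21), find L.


ρ = 10.06/36.21 = 0.2778
L = ρ[1 − (K+1)ρ^K + Kρ^(K+1)] / [(1−ρ)(1−ρ^(K+1))]
Numerator: 0.2778·(1 − 5·0.005958 + 4·0.001655) = 0.271387
Denominator: (0.7222)·(0.998345) = 0.720981
L = 0.271387/0.720981 = 0.3764

Final: 0.3764


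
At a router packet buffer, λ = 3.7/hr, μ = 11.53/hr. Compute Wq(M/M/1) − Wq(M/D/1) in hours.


ρ = 3.7/11.53 = 0.3209
Wq(M/M/1) = ρ/(μ−λ) = 0.3209/7.83 = 0.04098 hr
Wq(M/D/1) = ρ/(2(μ−λ)) = 0.02049 hr
Savings = 0.04098 − 0.02049 = 0.02049 hr

Final: 0.02049 hr


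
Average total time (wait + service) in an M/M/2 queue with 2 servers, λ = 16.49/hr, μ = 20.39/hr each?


a = 0.8087; ρ = 0.4044; P₀ = 0.424131
Lq = P₀·a^c·ρ/(c!(1−ρ)²) = 0.15808
Wq = Lq/λ = 0.15808/16.49 = 0.009587 hr
W = Wq + 1/μ = 0.009587 + 0.04904 = 0.05863 hr

Final: 0.05863 hr


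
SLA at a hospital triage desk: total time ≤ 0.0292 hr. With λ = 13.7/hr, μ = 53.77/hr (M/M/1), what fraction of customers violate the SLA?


W ~ Exponential(μ−λ) for M/M/1.
μ − λ = 53.77 − 13.7 = 40.0700
P(W > t) = e^{−(μ−λ)t} = e^{−1.1700} = 0.310353

Final: 0.310353


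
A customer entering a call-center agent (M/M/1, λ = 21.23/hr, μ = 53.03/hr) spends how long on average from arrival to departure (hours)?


W = 1/(μ−λ) = 1/(53.03 − 21.23) = 1/31.80 = 0.03145 hr

Final: 0.03145 hr


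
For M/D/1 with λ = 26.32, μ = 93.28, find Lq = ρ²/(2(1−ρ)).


ρ = 26.32/93.28 = 0.2822
M/D/1: Lq = ρ²/(2(1−ρ)) = 0.07961/(2·0.7178) = 0.05545

Final: 0.05545


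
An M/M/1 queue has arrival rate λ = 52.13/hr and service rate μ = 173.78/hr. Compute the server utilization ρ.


ρ = λ/μ = 52.13/173.78 = 0.3000

Final: 0.3000


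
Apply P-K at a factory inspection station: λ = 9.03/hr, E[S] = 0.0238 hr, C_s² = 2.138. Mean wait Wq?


ρ = λ·E[S] = 9.03·0.0238 = 0.2149
E[S²] = E[S]²(1+C_s²) = 0.0238²·(1+2.138) = 0.001777
Wq = λ·E[S²]/(2(1−ρ)) = 9.03·0.001777/(2·0.7851) = 0.01022 hr

Final: 0.01022 hr


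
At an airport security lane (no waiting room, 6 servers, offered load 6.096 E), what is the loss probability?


B(c,a) = (a^c/c!) / Σ_{k=0}^{c} a^k/k!
a^6/6! = 71.275005
Σ terms (k=0..6): 1.00000 + 6.09600 + 18.58061 + 37.75580 + 57.53983 + 70.15256 + 71.27500 = 262.399804
B = 71.275005/262.399804 = 0.271628

Final: 0.271628


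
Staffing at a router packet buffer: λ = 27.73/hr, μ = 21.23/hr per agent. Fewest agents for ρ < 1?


Stability requires cμ > λ ⇔ c > λ/μ.
λ/μ = 27.73/21.23 = 1.3062
Minimum integer c = ⌊1.3062⌋ + 1 = 2
Check: 2·21.23 = 42.46 > 27.73, while 1·21.23 = 21.23 ≤ 27.73

Final: 2 servers


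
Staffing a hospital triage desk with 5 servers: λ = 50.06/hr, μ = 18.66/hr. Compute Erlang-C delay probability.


a = λ/μ = 2.6827; ρ = a/5 = 0.5365
P₀ = 0.065979 (from M/M/c formula)
C(c,a) = [a^c/(c!(1−ρ))]·P₀ = [138.96199/(120·0.4635)]·0.065979
= 2.49868·0.065979 = 0.164861

Final: 0.164861


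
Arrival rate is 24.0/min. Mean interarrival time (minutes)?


Mean interarrival time = 1/λ = 1/24.0 minute = 0.04167 minute
In minutes: 0.04167 × 1 = 0.04167 min

Final: 0.04167 min


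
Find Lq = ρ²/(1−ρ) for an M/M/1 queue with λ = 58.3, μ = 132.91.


ρ = 58.3/132.91 = 0.4386
Lq = ρ²/(1−ρ) = 0.1924/0.5614 = 0.3428

Final: 0.3428


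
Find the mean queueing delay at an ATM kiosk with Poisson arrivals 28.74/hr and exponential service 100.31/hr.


ρ = 28.74/100.31 = 0.2865
Wq = ρ/(μ−λ) = 0.2865/(100.31 − 28.74) = 0.2865/71.57 = 0.004003 hr

Final: 0.004003 hr


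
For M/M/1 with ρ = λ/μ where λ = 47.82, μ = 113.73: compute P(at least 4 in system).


ρ = 47.82/113.73 = 0.4205
P(N ≥ n) = ρ^n = 0.4205^4 = 0.031256

Final: 0.031256


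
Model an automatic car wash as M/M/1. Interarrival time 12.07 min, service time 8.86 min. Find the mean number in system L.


λ = 60/12.07 = 4.9710 /hr
μ = 60/8.86 = 6.7720 /hr
ρ = λ/μ = 4.9710/6.7720 = 0.7341
L = ρ/(1−ρ) = 0.7341/0.2659 = 2.7601

Final: 2.7601


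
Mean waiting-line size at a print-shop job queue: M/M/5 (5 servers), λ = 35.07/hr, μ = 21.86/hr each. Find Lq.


a = λ/μ = 1.6043; ρ = a/5 = 0.3209
P₀ = 0.200570
Lq = P₀·a^c·ρ / (c!·(1−ρ)²) = 0.200570·10.62742·0.3209/(120·0.46123)
= 0.01236

Final: 0.01236


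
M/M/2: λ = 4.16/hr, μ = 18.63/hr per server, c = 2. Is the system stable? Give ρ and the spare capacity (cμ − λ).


Total capacity cμ = 2·18.63 = 37.26/hr
ρ = λ/(cμ) = 4.16/37.26 = 0.1116
Stable ⇔ ρ < 1: YES
Spare capacity = cμ − λ = 37.26 − 4.16 = 33.10/hr

Final: ρ = 0.1116; stable; margin = 33.10/hr


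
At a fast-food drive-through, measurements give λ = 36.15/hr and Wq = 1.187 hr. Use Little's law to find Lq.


Lq = λWq = 36.15·1.187 = 42.9100

Final: 42.9100


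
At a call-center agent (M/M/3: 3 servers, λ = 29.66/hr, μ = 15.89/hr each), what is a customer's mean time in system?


a = 1.8666; ρ = 0.6222; P₀ = 0.133733
Lq = P₀·a^c·ρ/(c!(1−ρ)²) = 0.63186
Wq = Lq/λ = 0.63186/29.66 = 0.02130 hr
W = Wq + 1/μ = 0.02130 + 0.06293 = 0.08424 hr

Final: 0.08424 hr


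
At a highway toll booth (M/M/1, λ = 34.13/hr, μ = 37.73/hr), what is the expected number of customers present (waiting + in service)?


ρ = λ/μ = 34.13/37.73 = 0.9046
L = ρ/(1−ρ) = 0.9046/(1 − 0.9046) = 0.9046/0.09541 = 9.4806

Final: 9.4806


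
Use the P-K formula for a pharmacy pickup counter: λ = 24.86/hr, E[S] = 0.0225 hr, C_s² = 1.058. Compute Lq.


ρ = λ·E[S] = 24.86·0.0225 = 0.5594
Lq = ρ²(1+C_s²)/(2(1−ρ)) = 0.3129·(1+1.058)/(2·0.4406)
= 0.3129·2.0580/0.8813 = 0.73062

Final: 0.73062


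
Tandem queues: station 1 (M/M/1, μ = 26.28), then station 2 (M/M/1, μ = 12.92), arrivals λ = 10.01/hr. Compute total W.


Each node sees arrival rate λ = 10.01/hr (tandem ⇒ throughput preserved).
W₁ = 1/(μ₁−λ) = 1/(26.28−10.01) = 0.06146 hr
W₂ = 1/(μ₂−λ) = 1/(12.92−10.01) = 0.34364 hr
W_total = W₁ + W₂ = 0.06146 + 0.34364 = 0.40511 hr

Final: 0.40511 hr


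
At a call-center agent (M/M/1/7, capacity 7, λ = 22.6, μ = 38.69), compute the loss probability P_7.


ρ = λ/μ = 22.6/38.69 = 0.5841
P_K = (1−ρ)ρ^K/(1−ρ^(K+1)) = (0.4159·0.023204)/(1 − 0.013554)
= 0.009650/0.986446 = 0.009783

Final: 0.009783


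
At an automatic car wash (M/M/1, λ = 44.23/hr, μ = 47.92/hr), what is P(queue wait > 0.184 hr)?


ρ = 44.23/47.92 = 0.9230
P(Wq > t) = ρ·e^{−(μ−λ)t} = 0.9230·e^{−0.6790}
= 0.9230·0.507144 = 0.468092

Final: 0.468092


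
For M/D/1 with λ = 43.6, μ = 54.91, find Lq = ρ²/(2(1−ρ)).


ρ = 43.6/54.91 = 0.7940
M/D/1: Lq = ρ²/(2(1−ρ)) = 0.6305/(2·0.2060) = 1.53048

Final: 1.53048


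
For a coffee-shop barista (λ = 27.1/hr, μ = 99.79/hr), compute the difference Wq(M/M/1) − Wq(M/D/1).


ρ = 27.1/99.79 = 0.2716
Wq(M/M/1) = ρ/(μ−λ) = 0.2716/72.69 = 0.003736 hr
Wq(M/D/1) = ρ/(2(μ−λ)) = 0.001868 hr
Savings = 0.003736 − 0.001868 = 0.001868 hr

Final: 0.001868 hr


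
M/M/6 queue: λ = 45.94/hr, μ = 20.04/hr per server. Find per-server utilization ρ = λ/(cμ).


ρ = λ/(cμ) = 45.94/(6·20.04) = 45.94/120.24 = 0.3821

Final: 0.3821


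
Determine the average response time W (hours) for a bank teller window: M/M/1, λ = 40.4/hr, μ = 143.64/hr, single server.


W = 1/(μ−λ) = 1/(143.64 − 40.4) = 1/103.24 = 0.009686 hr

Final: 0.009686 hr


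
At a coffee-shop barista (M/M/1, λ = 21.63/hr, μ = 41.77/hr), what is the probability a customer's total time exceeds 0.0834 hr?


W ~ Exponential(μ−λ) for M/M/1.
μ − λ = 41.77 − 21.63 = 20.1400
P(W > t) = e^{−(μ−λ)t} = e^{−1.6797} = 0.186434

Final: 0.186434


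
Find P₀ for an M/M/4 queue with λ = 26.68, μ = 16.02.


a = λ/μ = 26.68/16.02 = 1.6654; ρ = a/c = 0.4164
Σ_{k=0}^{3} a^k/k! (terms k=0..3) = 1.00000 + 1.66542 + 1.38681 + 0.76987 = 4.82210
Tail: a^4/(4!(1−ρ)) = 7.69296/(24·0.5836) = 0.54920
P₀ = 1/(4.82210 + 0.54920) = 1/5.37130 = 0.186175

Final: 0.186175


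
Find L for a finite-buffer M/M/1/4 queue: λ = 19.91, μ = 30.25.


ρ = 19.91/30.25 = 0.6582
L = ρ[1 − (K+1)ρ^K + Kρ^(K+1)] / [(1−ρ)(1−ρ^(K+1))]
Numerator: 0.6582·(1 − 5·0.187665 + 4·0.123518) = 0.365782
Denominator: (0.3418)·(0.876482) = 0.299598
L = 0.365782/0.299598 = 1.2209

Final: 1.2209


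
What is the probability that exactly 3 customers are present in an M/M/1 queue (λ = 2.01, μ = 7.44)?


ρ = 2.01/7.44 = 0.2702
P_n = (1−ρ)·ρ^n = (1 − 0.2702)·0.2702^3 = 0.7298·0.019718 = 0.014391

Final: 0.014391


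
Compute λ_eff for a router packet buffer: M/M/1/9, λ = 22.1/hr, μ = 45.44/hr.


ρ = 0.4864; P_K = (1−ρ)ρ^9/(1−ρ^10) = 0.0007827
λ_eff = λ(1 − P_K) = 22.1·(1 − 0.0007827) = 22.1·0.999217 = 22.0827 /hr

Final: 22.0827 /hr


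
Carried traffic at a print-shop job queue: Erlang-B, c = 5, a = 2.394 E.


B(5,2.394) = 0.061994 (Erlang-B)
Carried load = a(1 − B) = 2.394·(1 − 0.061994) = 2.394·0.938006 = 2.2456 E

Final: 2.2456 Erlangs


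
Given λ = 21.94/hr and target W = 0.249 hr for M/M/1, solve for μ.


W = 1/(μ−λ) ⇒ μ − λ = 1/W = 1/0.249 = 4.0161
μ = λ + 1/W = 21.94 + 4.0161 = 25.9561 per hr

Final: 25.9561 /hr


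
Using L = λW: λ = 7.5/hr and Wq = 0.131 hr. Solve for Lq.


Lq = λWq = 7.5·0.131 = 0.9825

Final: 0.9825


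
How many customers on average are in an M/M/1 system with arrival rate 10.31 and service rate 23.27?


ρ = λ/μ = 10.31/23.27 = 0.4431
L = ρ/(1−ρ) = 0.4431/(1 − 0.4431) = 0.4431/0.5569 = 0.7955

Final: 0.7955


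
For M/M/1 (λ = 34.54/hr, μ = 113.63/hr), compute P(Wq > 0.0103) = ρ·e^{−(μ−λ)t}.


ρ = 34.54/113.63 = 0.3040
P(Wq > t) = ρ·e^{−(μ−λ)t} = 0.3040·e^{−0.8146}
= 0.3040·0.442804 = 0.134599

Final: 0.134599


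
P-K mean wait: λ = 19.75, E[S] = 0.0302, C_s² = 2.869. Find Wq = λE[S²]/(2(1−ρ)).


ρ = λ·E[S] = 19.75·0.0302 = 0.5965
E[S²] = E[S]²(1+C_s²) = 0.0302²·(1+2.869) = 0.003529
Wq = λ·E[S²]/(2(1−ρ)) = 19.75·0.003529/(2·0.4035) = 0.08635 hr

Final: 0.08635 hr


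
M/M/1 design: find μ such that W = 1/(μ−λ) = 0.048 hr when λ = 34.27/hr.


W = 1/(μ−λ) ⇒ μ − λ = 1/W = 1/0.048 = 20.8333
μ = λ + 1/W = 34.27 + 20.8333 = 55.1033 per hr

Final: 55.1033 /hr


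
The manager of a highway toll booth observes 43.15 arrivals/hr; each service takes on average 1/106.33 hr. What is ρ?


ρ = λ/μ = 43.15/106.33 = 0.4058

Final: 0.4058


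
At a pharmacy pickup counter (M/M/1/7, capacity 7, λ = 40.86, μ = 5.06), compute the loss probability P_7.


ρ = λ/μ = 40.86/5.06 = 8.0751
P_K = (1−ρ)ρ^K/(1−ρ^(K+1)) = (-7.0751·2238901.143727)/(1 − 18079347.970886)
= -15840446.827159/-18079346.970886 = 0.876163

Final: 0.876163


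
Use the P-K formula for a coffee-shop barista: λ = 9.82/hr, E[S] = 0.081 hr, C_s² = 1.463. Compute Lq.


ρ = λ·E[S] = 9.82·0.081 = 0.7954
Lq = ρ²(1+C_s²)/(2(1−ρ)) = 0.6327·(1+1.463)/(2·0.2046)
= 0.6327·2.4630/0.4092 = 3.80859

Final: 3.80859


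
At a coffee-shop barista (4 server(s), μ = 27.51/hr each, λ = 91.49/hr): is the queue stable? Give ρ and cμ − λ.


Total capacity cμ = 4·27.51 = 110.04/hr
ρ = λ/(cμ) = 91.49/110.04 = 0.8314
Stable ⇔ ρ < 1: YES
Spare capacity = cμ − λ = 110.04 − 91.49 = 18.55/hr

Final: ρ = 0.8314; stable; margin = 18.55/hr


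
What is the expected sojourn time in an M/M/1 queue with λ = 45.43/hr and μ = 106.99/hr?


W = 1/(μ−λ) = 1/(106.99 − 45.43) = 1/61.56 = 0.01624 hr

Final: 0.01624 hr


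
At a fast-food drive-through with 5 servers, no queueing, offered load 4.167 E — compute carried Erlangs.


B(5,4.167) = 0.213928 (Erlang-B)
Carried load = a(1 − B) = 4.167·(1 − 0.213928) = 4.167·0.786072 = 3.2756 E

Final: 3.2756 Erlangs


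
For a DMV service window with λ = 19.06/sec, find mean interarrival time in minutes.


Mean interarrival time = 1/λ = 1/19.06 second = 0.05247 second
In minutes: 0.05247 × 0.0166667 = 0.0008744 min

Final: 0.0008744 min


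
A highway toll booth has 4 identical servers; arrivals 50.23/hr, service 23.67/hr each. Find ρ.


ρ = λ/(cμ) = 50.23/(4·23.67) = 50.23/94.68 = 0.5305

Final: 0.5305


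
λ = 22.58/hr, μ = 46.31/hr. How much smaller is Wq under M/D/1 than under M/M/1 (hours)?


ρ = 22.58/46.31 = 0.4876
Wq(M/M/1) = ρ/(μ−λ) = 0.4876/23.73 = 0.02055 hr
Wq(M/D/1) = ρ/(2(μ−λ)) = 0.01027 hr
Savings = 0.02055 − 0.01027 = 0.01027 hr

Final: 0.01027 hr


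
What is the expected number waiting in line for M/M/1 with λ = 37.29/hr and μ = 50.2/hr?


ρ = 37.29/50.2 = 0.7428
Lq = ρ²/(1−ρ) = 0.5518/0.2572 = 2.1456

Final: 2.1456


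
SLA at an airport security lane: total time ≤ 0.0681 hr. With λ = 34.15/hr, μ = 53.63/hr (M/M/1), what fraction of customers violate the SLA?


W ~ Exponential(μ−λ) for M/M/1.
μ − λ = 53.63 − 34.15 = 19.4800
P(W > t) = e^{−(μ−λ)t} = e^{−1.3266} = 0.265381

Final: 0.265381


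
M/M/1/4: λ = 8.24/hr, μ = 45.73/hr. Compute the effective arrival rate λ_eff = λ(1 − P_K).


ρ = 0.1802; P_K = (1−ρ)ρ^4/(1−ρ^5) = 0.0008644
λ_eff = λ(1 − P_K) = 8.24·(1 − 0.0008644) = 8.24·0.999136 = 8.2329 /hr

Final: 8.2329 /hr


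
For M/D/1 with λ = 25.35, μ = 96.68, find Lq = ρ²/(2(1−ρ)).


ρ = 25.35/96.68 = 0.2622
M/D/1: Lq = ρ²/(2(1−ρ)) = 0.06875/(2·0.7378) = 0.04659

Final: 0.04659


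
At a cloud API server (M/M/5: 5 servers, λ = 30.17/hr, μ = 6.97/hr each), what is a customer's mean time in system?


a = 4.3286; ρ = 0.8657; P₀ = 0.007292
Lq = P₀·a^c·ρ/(c!(1−ρ)²) = 4.43269
Wq = Lq/λ = 4.43269/30.17 = 0.14692 hr
W = Wq + 1/μ = 0.14692 + 0.14347 = 0.29040 hr

Final: 0.29040 hr


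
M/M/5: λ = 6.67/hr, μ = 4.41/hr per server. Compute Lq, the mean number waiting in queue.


a = λ/μ = 1.5125; ρ = a/5 = 0.3025
P₀ = 0.219998
Lq = P₀·a^c·ρ / (c!·(1−ρ)²) = 0.219998·7.91473·0.3025/(120·0.48651)
= 0.009022

Final: 0.009022


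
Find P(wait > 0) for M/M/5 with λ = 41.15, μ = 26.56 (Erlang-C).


a = λ/μ = 1.5493; ρ = a/5 = 0.3099
P₀ = 0.211989 (from M/M/c formula)
C(c,a) = [a^c/(c!(1−ρ))]·P₀ = [8.92707/(120·0.6901)]·0.211989
= 0.10779·0.211989 = 0.022851

Final: 0.022851


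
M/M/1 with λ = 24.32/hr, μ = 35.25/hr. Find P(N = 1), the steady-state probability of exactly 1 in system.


ρ = 24.32/35.25 = 0.6899
P_n = (1−ρ)·ρ^n = (1 − 0.6899)·0.6899^1 = 0.3101·0.689929 = 0.213927

Final: 0.213927


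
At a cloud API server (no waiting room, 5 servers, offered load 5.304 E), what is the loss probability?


B(c,a) = (a^c/c!) / Σ_{k=0}^{c} a^k/k!
a^5/5! = 34.981331
Σ terms (k=0..5): 1.00000 + 5.30400 + 14.06621 + 24.86906 + 32.97637 + 34.98133 = 113.196963
B = 34.981331/113.196963 = 0.309031

Final: 0.309031


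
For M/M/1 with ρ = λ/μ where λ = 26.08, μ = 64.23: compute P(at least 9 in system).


ρ = 26.08/64.23 = 0.4060
P(N ≥ n) = ρ^n = 0.4060^9 = 0.0003000

Final: 0.0003000


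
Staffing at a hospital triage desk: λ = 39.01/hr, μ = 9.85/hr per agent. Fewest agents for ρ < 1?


Stability requires cμ > λ ⇔ c > λ/μ.
λ/μ = 39.01/9.85 = 3.9604
Minimum integer c = ⌊3.9604⌋ + 1 = 4
Check: 4·9.85 = 39.40 > 39.01, while 3·9.85 = 29.55 ≤ 39.01

Final: 4 servers


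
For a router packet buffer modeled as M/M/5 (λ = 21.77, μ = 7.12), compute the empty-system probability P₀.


a = λ/μ = 21.77/7.12 = 3.0576; ρ = a/c = 0.6115
Σ_{k=0}^{4} a^k/k! (terms k=0..4) = 1.00000 + 3.05758 + 4.67441 + 4.76413 + 3.64169 = 17.13782
Tail: a^5/(5!(1−ρ)) = 267.23429/(120·0.3885) = 5.73243
P₀ = 1/(17.13782 + 5.73243) = 1/22.87025 = 0.043725

Final: 0.043725


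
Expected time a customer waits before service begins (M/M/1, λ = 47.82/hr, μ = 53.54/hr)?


ρ = 47.82/53.54 = 0.8932
Wq = ρ/(μ−λ) = 0.8932/(53.54 − 47.82) = 0.8932/5.72 = 0.1561 hr

Final: 0.1561 hr


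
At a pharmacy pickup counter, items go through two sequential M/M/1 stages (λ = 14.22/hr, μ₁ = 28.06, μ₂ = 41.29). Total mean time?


Each node sees arrival rate λ = 14.22/hr (tandem ⇒ throughput preserved).
W₁ = 1/(μ₁−λ) = 1/(28.06−14.22) = 0.07225 hr
W₂ = 1/(μ₂−λ) = 1/(41.29−14.22) = 0.03694 hr
W_total = W₁ + W₂ = 0.07225 + 0.03694 = 0.10920 hr

Final: 0.10920 hr


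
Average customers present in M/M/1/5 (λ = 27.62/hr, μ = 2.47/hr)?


ρ = 27.62/2.47 = 11.1822
L = ρ[1 − (K+1)ρ^K + Kρ^(K+1)] / [(1−ρ)(1−ρ^(K+1))]
Numerator: 11.1822·(1 − 6·174837.104277 + 5·1955061.060776) = 97578929.227738
Denominator: (-10.1822)·(-1955060.060776) = 19906785.639079
L = 97578929.227738/19906785.639079 = 4.9018

Final: 4.9018


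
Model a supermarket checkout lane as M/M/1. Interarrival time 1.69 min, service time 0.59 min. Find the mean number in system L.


λ = 60/1.69 = 35.5030 /hr
μ = 60/0.59 = 101.6949 /hr
ρ = λ/μ = 35.5030/101.6949 = 0.3491
L = ρ/(1−ρ) = 0.3491/0.6509 = 0.5364

Final: 0.5364
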